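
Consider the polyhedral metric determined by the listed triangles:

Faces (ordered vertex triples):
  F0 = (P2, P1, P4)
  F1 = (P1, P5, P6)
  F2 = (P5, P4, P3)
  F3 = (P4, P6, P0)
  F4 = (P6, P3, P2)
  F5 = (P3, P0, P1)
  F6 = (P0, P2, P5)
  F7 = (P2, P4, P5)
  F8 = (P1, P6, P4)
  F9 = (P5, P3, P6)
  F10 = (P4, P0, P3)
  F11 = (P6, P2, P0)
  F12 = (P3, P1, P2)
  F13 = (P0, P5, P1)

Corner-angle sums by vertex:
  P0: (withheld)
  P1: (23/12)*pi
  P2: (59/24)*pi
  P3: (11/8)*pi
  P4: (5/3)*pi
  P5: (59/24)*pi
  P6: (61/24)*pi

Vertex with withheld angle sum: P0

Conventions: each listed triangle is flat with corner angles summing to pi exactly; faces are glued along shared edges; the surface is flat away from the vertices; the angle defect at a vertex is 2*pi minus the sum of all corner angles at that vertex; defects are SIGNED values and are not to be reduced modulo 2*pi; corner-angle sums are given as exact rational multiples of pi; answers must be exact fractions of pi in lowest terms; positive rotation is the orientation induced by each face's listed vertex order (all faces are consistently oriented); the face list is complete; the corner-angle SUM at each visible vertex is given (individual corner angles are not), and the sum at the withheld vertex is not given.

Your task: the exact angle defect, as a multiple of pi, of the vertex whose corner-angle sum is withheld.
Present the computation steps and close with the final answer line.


V = 7, E = 21, F = 14; chi = V - E + F = 0
Gauss-Bonnet: total defect = 2*pi*chi = 0; visible defects sum to (-5/12)*pi

Answer: defect(P0) = (5/12)*pi


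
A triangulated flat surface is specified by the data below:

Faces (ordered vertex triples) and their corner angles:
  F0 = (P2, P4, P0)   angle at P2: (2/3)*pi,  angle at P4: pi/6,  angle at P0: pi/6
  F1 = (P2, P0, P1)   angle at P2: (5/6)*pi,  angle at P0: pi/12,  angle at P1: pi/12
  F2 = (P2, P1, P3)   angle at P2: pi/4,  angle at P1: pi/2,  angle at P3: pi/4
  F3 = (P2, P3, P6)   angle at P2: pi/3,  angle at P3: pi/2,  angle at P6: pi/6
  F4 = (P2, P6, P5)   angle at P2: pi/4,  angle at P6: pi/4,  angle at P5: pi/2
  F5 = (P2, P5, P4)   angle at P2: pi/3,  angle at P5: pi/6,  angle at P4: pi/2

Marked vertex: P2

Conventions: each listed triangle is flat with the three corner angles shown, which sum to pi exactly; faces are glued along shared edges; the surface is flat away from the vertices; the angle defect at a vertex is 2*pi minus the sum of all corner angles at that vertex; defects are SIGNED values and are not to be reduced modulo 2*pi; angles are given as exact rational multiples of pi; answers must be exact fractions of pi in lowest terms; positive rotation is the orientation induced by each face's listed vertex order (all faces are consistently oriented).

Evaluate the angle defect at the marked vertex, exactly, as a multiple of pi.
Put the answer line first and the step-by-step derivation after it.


Answer: defect(P2) = (-2/3)*pi

Sum of corner angles at P2: (8/3)*pi
defect = 2*pi - (8/3)*pi


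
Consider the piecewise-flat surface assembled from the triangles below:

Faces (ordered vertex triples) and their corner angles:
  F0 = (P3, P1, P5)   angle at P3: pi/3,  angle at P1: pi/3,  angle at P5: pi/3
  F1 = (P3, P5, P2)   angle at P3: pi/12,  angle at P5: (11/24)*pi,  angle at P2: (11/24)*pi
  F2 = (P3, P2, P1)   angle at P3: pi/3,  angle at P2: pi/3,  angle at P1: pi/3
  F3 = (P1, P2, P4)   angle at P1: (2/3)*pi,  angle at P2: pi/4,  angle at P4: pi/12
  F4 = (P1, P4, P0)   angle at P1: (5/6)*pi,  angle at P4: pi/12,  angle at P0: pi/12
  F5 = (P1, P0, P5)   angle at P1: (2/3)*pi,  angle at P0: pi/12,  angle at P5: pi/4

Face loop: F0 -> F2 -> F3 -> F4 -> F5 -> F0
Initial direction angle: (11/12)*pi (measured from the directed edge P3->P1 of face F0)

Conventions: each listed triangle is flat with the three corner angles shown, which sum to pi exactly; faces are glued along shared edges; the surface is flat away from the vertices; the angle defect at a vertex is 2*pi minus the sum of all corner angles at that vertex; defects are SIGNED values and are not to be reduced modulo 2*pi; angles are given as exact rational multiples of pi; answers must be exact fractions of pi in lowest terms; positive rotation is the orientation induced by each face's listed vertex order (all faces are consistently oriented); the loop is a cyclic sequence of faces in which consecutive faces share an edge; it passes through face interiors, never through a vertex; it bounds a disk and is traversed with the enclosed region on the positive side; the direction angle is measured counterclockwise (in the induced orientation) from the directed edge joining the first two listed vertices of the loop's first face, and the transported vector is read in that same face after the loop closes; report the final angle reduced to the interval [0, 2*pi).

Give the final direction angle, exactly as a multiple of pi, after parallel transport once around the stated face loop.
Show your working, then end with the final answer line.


enclosed vertex P1: corner angles sum to (17/6)*pi, defect = 2*pi - (17/6)*pi = (-5/6)*pi
transport around the loop rotates by the sum of enclosed defects; add to the initial angle mod 2*pi
final angle = (11/12)*pi - (5/6)*pi = pi/12 (mod 2*pi)

Answer: final direction angle = pi/12


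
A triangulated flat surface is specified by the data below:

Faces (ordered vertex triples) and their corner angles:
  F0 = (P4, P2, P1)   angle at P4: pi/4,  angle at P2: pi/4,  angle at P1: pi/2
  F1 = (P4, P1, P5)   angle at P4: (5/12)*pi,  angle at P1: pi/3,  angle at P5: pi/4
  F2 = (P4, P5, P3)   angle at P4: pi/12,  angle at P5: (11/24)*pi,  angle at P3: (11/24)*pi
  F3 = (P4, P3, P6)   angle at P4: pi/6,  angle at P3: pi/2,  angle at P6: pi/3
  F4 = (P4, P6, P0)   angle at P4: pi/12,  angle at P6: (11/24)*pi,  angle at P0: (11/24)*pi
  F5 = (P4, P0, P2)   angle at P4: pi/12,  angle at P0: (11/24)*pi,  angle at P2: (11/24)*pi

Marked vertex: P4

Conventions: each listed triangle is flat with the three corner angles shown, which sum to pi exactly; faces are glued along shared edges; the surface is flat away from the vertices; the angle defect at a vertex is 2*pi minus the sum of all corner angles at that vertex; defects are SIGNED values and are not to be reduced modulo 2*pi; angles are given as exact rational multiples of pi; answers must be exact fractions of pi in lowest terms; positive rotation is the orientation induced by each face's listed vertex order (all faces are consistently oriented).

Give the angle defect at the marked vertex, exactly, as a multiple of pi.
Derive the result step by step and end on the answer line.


Sum of corner angles at P4: (13/12)*pi
defect = 2*pi - (13/12)*pi

Answer: defect(P4) = (11/12)*pi


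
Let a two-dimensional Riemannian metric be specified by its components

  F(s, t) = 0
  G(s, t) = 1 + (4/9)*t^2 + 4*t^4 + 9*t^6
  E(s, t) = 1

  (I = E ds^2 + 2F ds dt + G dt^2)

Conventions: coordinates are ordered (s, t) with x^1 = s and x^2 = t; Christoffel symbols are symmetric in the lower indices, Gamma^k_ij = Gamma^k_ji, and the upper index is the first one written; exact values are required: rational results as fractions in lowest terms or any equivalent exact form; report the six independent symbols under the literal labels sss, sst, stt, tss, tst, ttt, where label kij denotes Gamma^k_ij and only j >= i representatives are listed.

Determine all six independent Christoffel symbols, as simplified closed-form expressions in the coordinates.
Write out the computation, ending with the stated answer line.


E = 1; F = 0; G = 1 + (4/9)*t^2 + 4*t^4 + 9*t^6
Gamma^k_ij = (1/2) g^{kl} (d_i g_jl + d_j g_il - d_l g_ij), with g^inv = (1/(EG-F^2)) [[G, -F], [-F, E]]
first partials: E_s = 0, E_t = 0, F_s = 0, F_t = 0, G_s = 0, G_t = (8/9)*t + 16*t^3 + 54*t^5
D = EG - F^2 = 1 + (4/9)*t^2 + 4*t^4 + 9*t^6
expanded: Gamma^s_ss = (G E_s - 2F F_s + F E_t)/(2D), Gamma^s_st = (G E_t - F G_s)/(2D), Gamma^s_tt = (2G F_t - G G_s - F G_t)/(2D), Gamma^t_ss = (2E F_s - E E_t - F E_s)/(2D), Gamma^t_st = (E G_s - F E_t)/(2D), Gamma^t_tt = (E G_t - 2F F_t + F G_s)/(2D); substitute and cancel common factors

Answer: Gamma_sss = 0, Gamma_sst = 0, Gamma_stt = 0, Gamma_tss = 0, Gamma_tst = 0, Gamma_ttt = (243*t^5 + 72*t^3 + 4*t)/(81*t^6 + 36*t^4 + 4*t^2 + 9)


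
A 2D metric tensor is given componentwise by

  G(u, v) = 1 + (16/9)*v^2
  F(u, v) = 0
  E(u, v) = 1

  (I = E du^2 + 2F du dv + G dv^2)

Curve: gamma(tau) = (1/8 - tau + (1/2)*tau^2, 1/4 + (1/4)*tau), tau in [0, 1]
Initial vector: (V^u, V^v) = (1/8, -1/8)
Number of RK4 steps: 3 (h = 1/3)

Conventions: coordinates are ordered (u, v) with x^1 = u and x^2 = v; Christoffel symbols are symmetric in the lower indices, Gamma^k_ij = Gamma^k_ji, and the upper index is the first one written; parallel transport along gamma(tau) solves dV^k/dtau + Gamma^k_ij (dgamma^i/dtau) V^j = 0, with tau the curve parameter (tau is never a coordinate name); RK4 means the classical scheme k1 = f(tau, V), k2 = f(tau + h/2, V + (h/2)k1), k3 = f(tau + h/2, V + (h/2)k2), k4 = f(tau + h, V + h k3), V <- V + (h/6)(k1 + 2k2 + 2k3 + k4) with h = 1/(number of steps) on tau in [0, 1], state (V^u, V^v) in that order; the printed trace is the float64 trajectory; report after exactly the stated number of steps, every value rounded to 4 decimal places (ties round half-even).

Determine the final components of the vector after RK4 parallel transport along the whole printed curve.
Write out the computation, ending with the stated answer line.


gamma'(tau) = (-1 + tau, 1/4); f(tau, V)^k = -Gamma^k_ij(gamma(tau)) gamma'^i(tau) V^j; h = 1/3; intermediate values shown to 6 dp
curve data and Christoffel symbols at the stage parameters:
  tau = 0.000000: gamma = (0.125000, 0.250000), gamma' = (-1.000000, 0.250000); Gamma_uuu = 0.000000, Gamma_uuv = 0.000000, Gamma_uvv = 0.000000, Gamma_vuu = 0.000000, Gamma_vuv = 0.000000, Gamma_vvv = 0.400000
  tau = 0.166667: gamma = (-0.027778, 0.291667), gamma' = (-0.833333, 0.250000); Gamma_uuu = 0.000000, Gamma_uuv = 0.000000, Gamma_uvv = 0.000000, Gamma_vuu = 0.000000, Gamma_vuv = 0.000000, Gamma_vvv = 0.450402
  tau = 0.333333: gamma = (-0.152778, 0.333333), gamma' = (-0.666667, 0.250000); Gamma_uuu = 0.000000, Gamma_uuv = 0.000000, Gamma_uvv = 0.000000, Gamma_vuu = 0.000000, Gamma_vuv = 0.000000, Gamma_vvv = 0.494845
  tau = 0.500000: gamma = (-0.250000, 0.375000), gamma' = (-0.500000, 0.250000); Gamma_uuu = 0.000000, Gamma_uuv = 0.000000, Gamma_uvv = 0.000000, Gamma_vuu = 0.000000, Gamma_vuv = 0.000000, Gamma_vvv = 0.533333
  tau = 0.666667: gamma = (-0.319444, 0.416667), gamma' = (-0.333333, 0.250000); Gamma_uuu = 0.000000, Gamma_uuv = 0.000000, Gamma_uvv = 0.000000, Gamma_vuu = 0.000000, Gamma_vuv = 0.000000, Gamma_vvv = 0.566038
  tau = 0.833333: gamma = (-0.361111, 0.458333), gamma' = (-0.166667, 0.250000); Gamma_uuu = 0.000000, Gamma_uuv = 0.000000, Gamma_uvv = 0.000000, Gamma_vuu = 0.000000, Gamma_vuv = 0.000000, Gamma_vvv = 0.593258
  tau = 1.000000: gamma = (-0.375000, 0.500000), gamma' = (0.000000, 0.250000); Gamma_uuu = 0.000000, Gamma_uuv = 0.000000, Gamma_uvv = 0.000000, Gamma_vuu = 0.000000, Gamma_vuv = 0.000000, Gamma_vvv = 0.615385
step 0: V^u = 0.1250, V^v = -0.1250
step 1: k1 = (0.000000, 0.012500), k2 = (0.000000, 0.013840), k3 = (0.000000, 0.013815), k4 = (0.000000, 0.014894); V <- V + (h/6)(k1 + 2k2 + 2k3 + k4): V^u = 0.1250, V^v = -0.1204
step 2: k1 = (0.000000, 0.014895), k2 = (0.000000, 0.015723), k3 = (0.000000, 0.015705), k4 = (0.000000, 0.016298); V <- V + (h/6)(k1 + 2k2 + 2k3 + k4): V^u = 0.1250, V^v = -0.1152
step 3: k1 = (0.000000, 0.016299), k2 = (0.000000, 0.016680), k3 = (0.000000, 0.016671), k4 = (0.000000, 0.016865); V <- V + (h/6)(k1 + 2k2 + 2k3 + k4): V^u = 0.1250, V^v = -0.1096

Answer: V^u = 0.1250, V^v = -0.1096


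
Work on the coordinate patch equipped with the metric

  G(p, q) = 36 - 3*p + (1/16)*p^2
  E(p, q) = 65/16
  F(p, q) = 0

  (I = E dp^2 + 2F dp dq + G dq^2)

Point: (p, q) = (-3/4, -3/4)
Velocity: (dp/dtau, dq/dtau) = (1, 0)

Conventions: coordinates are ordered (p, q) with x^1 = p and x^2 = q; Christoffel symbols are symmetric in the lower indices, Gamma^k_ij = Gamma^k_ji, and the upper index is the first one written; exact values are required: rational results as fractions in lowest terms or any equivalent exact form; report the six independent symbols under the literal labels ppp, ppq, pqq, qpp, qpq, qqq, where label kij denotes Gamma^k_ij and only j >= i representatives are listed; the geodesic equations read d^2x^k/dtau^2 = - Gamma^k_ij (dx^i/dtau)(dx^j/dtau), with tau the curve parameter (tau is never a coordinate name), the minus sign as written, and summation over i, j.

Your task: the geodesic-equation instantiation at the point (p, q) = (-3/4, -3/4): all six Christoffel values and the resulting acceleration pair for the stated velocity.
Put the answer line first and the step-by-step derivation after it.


Answer: Gamma_ppp = 0, Gamma_ppq = 0, Gamma_pqq = 99/260, Gamma_qpp = 0, Gamma_qpq = -4/99, Gamma_qqq = 0; accelerations (d^2p/dtau^2, d^2q/dtau^2) = (0, 0)

E = 65/16, F = 0, G = 9801/256 at the point
E_p = 0, E_q = 0, F_p = 0, F_q = 0, G_p = -99/32, G_q = 0
EG - F^2 = 637065/4096;  g^inv = (4096/637065) * [[9801/256, 0], [0, 65/16]]
first-kind symbols [ij,l] = (1/2)(d_i g_jl + d_j g_il - d_l g_ij): [pp,p] = E_p/2 = 0, [pp,q] = F_p - E_q/2 = 0, [pq,p] = E_q/2 = 0, [pq,q] = G_p/2 = -99/64, [qq,p] = F_q - G_p/2 = 99/64, [qq,q] = G_q/2 = 0
Gamma^p_ij = (G*[ij,p] - F*[ij,q])/(EG - F^2), Gamma^q_ij = (E*[ij,q] - F*[ij,p])/(EG - F^2)
Gamma_ppp = 0, Gamma_ppq = 0, Gamma_pqq = 99/260, Gamma_qpp = 0, Gamma_qpq = -4/99, Gamma_qqq = 0
d^2p/dtau^2 = -(Gamma_ppp*(1)^2 + 2*Gamma_ppq*(1)*(0) + Gamma_pqq*(0)^2) = 0
d^2q/dtau^2 = -(Gamma_qpp*(1)^2 + 2*Gamma_qpq*(1)*(0) + Gamma_qqq*(0)^2) = 0


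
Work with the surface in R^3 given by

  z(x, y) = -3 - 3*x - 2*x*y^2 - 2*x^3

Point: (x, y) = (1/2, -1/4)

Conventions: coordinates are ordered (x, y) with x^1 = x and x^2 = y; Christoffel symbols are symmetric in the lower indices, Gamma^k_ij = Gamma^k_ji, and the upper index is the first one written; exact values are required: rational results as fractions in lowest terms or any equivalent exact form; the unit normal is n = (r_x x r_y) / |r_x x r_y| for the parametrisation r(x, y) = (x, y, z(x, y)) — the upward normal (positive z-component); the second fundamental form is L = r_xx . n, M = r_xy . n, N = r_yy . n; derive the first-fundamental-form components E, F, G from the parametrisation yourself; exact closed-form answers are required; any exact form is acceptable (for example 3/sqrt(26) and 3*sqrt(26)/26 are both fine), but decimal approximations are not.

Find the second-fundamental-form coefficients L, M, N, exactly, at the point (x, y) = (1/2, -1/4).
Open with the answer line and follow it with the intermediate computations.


Answer: L = -16*sqrt(161)/161, M = 8*sqrt(161)/483, N = -16*sqrt(161)/483

z_x = -37/8, z_y = 1/2, z_xx = -6, z_xy = 1, z_yy = -2
E = 1433/64, F = -37/16, G = 5/4; answer radicand W^2 = 1449/64
unnormalised second-form numerators: l = -6, m = 1, n = -2; L = l/sqrt(1449/64), and similarly M = m/sqrt(W^2), N = n/sqrt(W^2)


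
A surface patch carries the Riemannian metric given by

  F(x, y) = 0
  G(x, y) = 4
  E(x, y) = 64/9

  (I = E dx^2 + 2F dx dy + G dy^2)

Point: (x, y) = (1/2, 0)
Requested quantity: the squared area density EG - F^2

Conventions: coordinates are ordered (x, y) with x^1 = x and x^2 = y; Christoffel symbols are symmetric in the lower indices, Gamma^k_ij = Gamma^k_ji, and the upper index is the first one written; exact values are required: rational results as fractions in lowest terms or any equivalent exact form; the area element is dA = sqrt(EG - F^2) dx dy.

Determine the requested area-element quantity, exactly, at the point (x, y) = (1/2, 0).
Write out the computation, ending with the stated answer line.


E = 64/9, F = 0, G = 4; EG - F^2 = 256/9

Answer: EG - F^2 = 256/9


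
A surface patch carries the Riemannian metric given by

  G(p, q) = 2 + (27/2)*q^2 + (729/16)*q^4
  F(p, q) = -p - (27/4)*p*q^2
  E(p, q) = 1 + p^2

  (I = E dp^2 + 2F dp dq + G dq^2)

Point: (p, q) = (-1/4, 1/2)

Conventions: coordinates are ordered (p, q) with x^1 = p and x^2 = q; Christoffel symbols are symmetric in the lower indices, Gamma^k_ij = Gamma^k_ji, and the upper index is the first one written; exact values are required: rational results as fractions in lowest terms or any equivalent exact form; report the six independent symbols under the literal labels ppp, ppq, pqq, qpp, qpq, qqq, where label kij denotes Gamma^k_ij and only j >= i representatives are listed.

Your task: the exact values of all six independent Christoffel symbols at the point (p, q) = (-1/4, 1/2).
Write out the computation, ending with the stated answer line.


E = 17/16, F = 43/64, G = 2105/256 at the point
E_p = -1/2, E_q = 0, F_p = -43/16, F_q = 27/16, G_p = 0, G_q = 1161/32
EG - F^2 = 2121/256;  g^inv = (256/2121) * [[2105/256, -43/64], [-43/64, 17/16]]
first-kind symbols [ij,l] = (1/2)(d_i g_jl + d_j g_il - d_l g_ij): [pp,p] = E_p/2 = -1/4, [pp,q] = F_p - E_q/2 = -43/16, [pq,p] = E_q/2 = 0, [pq,q] = G_p/2 = 0, [qq,p] = F_q - G_p/2 = 27/16, [qq,q] = G_q/2 = 1161/64
Gamma^p_ij = (G*[ij,p] - F*[ij,q])/(EG - F^2), Gamma^q_ij = (E*[ij,q] - F*[ij,p])/(EG - F^2)

Answer: Gamma_ppp = -64/2121, Gamma_ppq = 0, Gamma_pqq = 144/707, Gamma_qpp = -688/2121, Gamma_qpq = 0, Gamma_qqq = 1548/707


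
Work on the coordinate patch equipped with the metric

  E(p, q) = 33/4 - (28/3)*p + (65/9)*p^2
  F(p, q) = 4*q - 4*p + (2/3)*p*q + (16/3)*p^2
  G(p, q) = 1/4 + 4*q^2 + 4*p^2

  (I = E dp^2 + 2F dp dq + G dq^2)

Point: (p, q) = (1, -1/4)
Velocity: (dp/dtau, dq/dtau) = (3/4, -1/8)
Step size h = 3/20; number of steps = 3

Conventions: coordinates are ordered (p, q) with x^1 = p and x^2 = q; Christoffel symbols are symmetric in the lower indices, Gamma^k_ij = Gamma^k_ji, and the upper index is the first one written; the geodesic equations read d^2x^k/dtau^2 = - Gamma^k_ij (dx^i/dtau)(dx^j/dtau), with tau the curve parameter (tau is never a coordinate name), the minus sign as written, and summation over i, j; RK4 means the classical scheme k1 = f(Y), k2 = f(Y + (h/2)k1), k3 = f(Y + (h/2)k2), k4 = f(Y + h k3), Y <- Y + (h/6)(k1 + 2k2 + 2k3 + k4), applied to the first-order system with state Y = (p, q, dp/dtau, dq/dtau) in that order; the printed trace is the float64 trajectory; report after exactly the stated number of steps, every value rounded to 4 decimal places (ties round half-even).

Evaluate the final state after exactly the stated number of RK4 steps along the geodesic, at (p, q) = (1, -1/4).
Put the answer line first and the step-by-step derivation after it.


Answer: p = 1.3168, q = -0.3525, dp/dtau = 0.6601, dq/dtau = -0.2997

f(Y) = (dp/dtau, dq/dtau, -Gamma^p_ij Y'^i Y'^j, -Gamma^q_ij Y'^i Y'^j) with the Gammas evaluated at the stage position; h = 0.150000; intermediate values shown to 6 dp
step 0: p = 1.0000, q = -0.2500, dp/dtau = 0.7500, dq/dtau = -0.1250
step 1:
  k1: at (p, q) = (1.000000, -0.250000), (dp/dtau, dq/dtau) = (0.750000, -0.125000); Gamma_ppp = 0.377453, Gamma_ppq = -0.024157, Gamma_pqq = 0.114746, Gamma_qpp = 1.430465, Gamma_qpq = 0.889784, Gamma_qqq = -0.226472; k1 = (0.750000, -0.125000, -0.218640, -0.634263)
  k2: at (p, q) = (1.056250, -0.259375), (dp/dtau, dq/dtau) = (0.733602, -0.172570); Gamma_ppp = 0.350517, Gamma_ppq = -0.066949, Gamma_pqq = 0.091333, Gamma_qpp = 1.388409, Gamma_qpq = 0.854882, Gamma_qqq = -0.217519; k2 = (0.733602, -0.172570, -0.208310, -0.524273)
  k3: at (p, q) = (1.055020, -0.262943), (dp/dtau, dq/dtau) = (0.734377, -0.164320); Gamma_ppp = 0.355099, Gamma_ppq = -0.063555, Gamma_pqq = 0.091400, Gamma_qpp = 1.387467, Gamma_qpq = 0.853727, Gamma_qqq = -0.220053; k3 = (0.734377, -0.164320, -0.209315, -0.536288)
  k4: at (p, q) = (1.110157, -0.274648), (dp/dtau, dq/dtau) = (0.718603, -0.205443); Gamma_ppp = 0.328750, Gamma_ppq = -0.100972, Gamma_pqq = 0.069922, Gamma_qpp = 1.347350, Gamma_qpq = 0.825409, Gamma_qqq = -0.211012; k4 = (0.718603, -0.205443, -0.202528, -0.443138)
  Y <- Y + (h/6)(k1 + 2k2 + 2k3 + k4): p = 1.1101, q = -0.2751, dp/dtau = 0.7186, dq/dtau = -0.2050
step 2:
  k1: at (p, q) = (1.110114, -0.275106), (dp/dtau, dq/dtau) = (0.718590, -0.204963); Gamma_ppp = 0.329240, Gamma_ppq = -0.100646, Gamma_pqq = 0.069902, Gamma_qpp = 1.347133, Gamma_qpq = 0.825188, Gamma_qqq = -0.211287; k1 = (0.718590, -0.204963, -0.202594, -0.443670)
  k2: at (p, q) = (1.164008, -0.290478), (dp/dtau, dq/dtau) = (0.703395, -0.238238); Gamma_ppp = 0.305685, Gamma_ppq = -0.132133, Gamma_pqq = 0.050265, Gamma_qpp = 1.308579, Gamma_qpq = 0.801097, Gamma_qqq = -0.203318; k2 = (0.703395, -0.238238, -0.198380, -0.367410)
  k3: at (p, q) = (1.162869, -0.292973), (dp/dtau, dq/dtau) = (0.703711, -0.232519); Gamma_ppp = 0.308917, Gamma_ppq = -0.129740, Gamma_pqq = 0.050526, Gamma_qpp = 1.307777, Gamma_qpq = 0.800044, Gamma_qqq = -0.205016; k3 = (0.703711, -0.232519, -0.198168, -0.374723)
  k4: at (p, q) = (1.215671, -0.309983), (dp/dtau, dq/dtau) = (0.688864, -0.261172); Gamma_ppp = 0.286426, Gamma_ppq = -0.157214, Gamma_pqq = 0.032853, Gamma_qpp = 1.271479, Gamma_qpq = 0.779573, Gamma_qqq = -0.197094; k4 = (0.688864, -0.261172, -0.194729, -0.309408)
  Y <- Y + (h/6)(k1 + 2k2 + 2k3 + k4): p = 1.2157, q = -0.3103, dp/dtau = 0.6888, dq/dtau = -0.2609
step 3:
  k1: at (p, q) = (1.215656, -0.310297), (dp/dtau, dq/dtau) = (0.688829, -0.260897); Gamma_ppp = 0.286727, Gamma_ppq = -0.157013, Gamma_pqq = 0.032851, Gamma_qpp = 1.271302, Gamma_qpq = 0.779403, Gamma_qqq = -0.197258; k1 = (0.688829, -0.260897, -0.194719, -0.309650)
  k2: at (p, q) = (1.267318, -0.329864), (dp/dtau, dq/dtau) = (0.674225, -0.284120); Gamma_ppp = 0.266608, Gamma_ppq = -0.180135, Gamma_pqq = 0.017025, Gamma_qpp = 1.236637, Gamma_qpq = 0.761116, Gamma_qqq = -0.190133; k2 = (0.674225, -0.284120, -0.191583, -0.255201)
  k3: at (p, q) = (1.266223, -0.331606), (dp/dtau, dq/dtau) = (0.674460, -0.280037); Gamma_ppp = 0.268962, Gamma_ppq = -0.178387, Gamma_pqq = 0.017339, Gamma_qpp = 1.236034, Gamma_qpq = 0.760260, Gamma_qqq = -0.191327; k3 = (0.674460, -0.280037, -0.191095, -0.260078)
  k4: at (p, q) = (1.316825, -0.352302), (dp/dtau, dq/dtau) = (0.660165, -0.299908); Gamma_ppp = 0.250037, Gamma_ppq = -0.198429, Gamma_pqq = 0.003271, Gamma_qpp = 1.203449, Gamma_qpq = 0.744049, Gamma_qqq = -0.184392; k4 = (0.660165, -0.299908, -0.187838, -0.213272)
  Y <- Y + (h/6)(k1 + 2k2 + 2k3 + k4): p = 1.3168, q = -0.3525, dp/dtau = 0.6601, dq/dtau = -0.2997


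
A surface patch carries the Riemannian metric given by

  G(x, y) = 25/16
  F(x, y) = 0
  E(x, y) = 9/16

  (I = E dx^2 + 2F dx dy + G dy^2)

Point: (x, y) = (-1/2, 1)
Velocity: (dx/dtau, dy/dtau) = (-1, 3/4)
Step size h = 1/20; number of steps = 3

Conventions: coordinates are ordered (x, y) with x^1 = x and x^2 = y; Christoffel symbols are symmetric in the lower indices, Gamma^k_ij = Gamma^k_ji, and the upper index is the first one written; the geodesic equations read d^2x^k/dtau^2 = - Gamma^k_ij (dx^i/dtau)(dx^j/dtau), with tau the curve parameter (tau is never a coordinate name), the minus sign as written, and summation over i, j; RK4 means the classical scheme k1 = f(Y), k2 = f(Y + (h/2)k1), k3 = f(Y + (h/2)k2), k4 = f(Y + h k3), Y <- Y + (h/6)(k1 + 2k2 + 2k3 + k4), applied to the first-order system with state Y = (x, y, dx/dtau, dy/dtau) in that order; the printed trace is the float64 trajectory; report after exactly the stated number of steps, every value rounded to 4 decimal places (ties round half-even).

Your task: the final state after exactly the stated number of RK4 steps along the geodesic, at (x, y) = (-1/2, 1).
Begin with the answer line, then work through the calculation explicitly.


Answer: x = -0.6500, y = 1.1125, dx/dtau = -1.0000, dy/dtau = 0.7500

f(Y) = (dx/dtau, dy/dtau, -Gamma^x_ij Y'^i Y'^j, -Gamma^y_ij Y'^i Y'^j) with the Gammas evaluated at the stage position; h = 0.050000; intermediate values shown to 6 dp
step 0: x = -0.5000, y = 1.0000, dx/dtau = -1.0000, dy/dtau = 0.7500
step 1:
  k1: at (x, y) = (-0.500000, 1.000000), (dx/dtau, dy/dtau) = (-1.000000, 0.750000); Gamma_xxx = 0.000000, Gamma_xxy = 0.000000, Gamma_xyy = 0.000000, Gamma_yxx = 0.000000, Gamma_yxy = 0.000000, Gamma_yyy = 0.000000; k1 = (-1.000000, 0.750000, 0.000000, 0.000000)
  k2: at (x, y) = (-0.525000, 1.018750), (dx/dtau, dy/dtau) = (-1.000000, 0.750000); Gamma_xxx = 0.000000, Gamma_xxy = 0.000000, Gamma_xyy = 0.000000, Gamma_yxx = 0.000000, Gamma_yxy = 0.000000, Gamma_yyy = 0.000000; k2 = (-1.000000, 0.750000, 0.000000, 0.000000)
  k3: at (x, y) = (-0.525000, 1.018750), (dx/dtau, dy/dtau) = (-1.000000, 0.750000); Gamma_xxx = 0.000000, Gamma_xxy = 0.000000, Gamma_xyy = 0.000000, Gamma_yxx = 0.000000, Gamma_yxy = 0.000000, Gamma_yyy = 0.000000; k3 = (-1.000000, 0.750000, 0.000000, 0.000000)
  k4: at (x, y) = (-0.550000, 1.037500), (dx/dtau, dy/dtau) = (-1.000000, 0.750000); Gamma_xxx = 0.000000, Gamma_xxy = 0.000000, Gamma_xyy = 0.000000, Gamma_yxx = 0.000000, Gamma_yxy = 0.000000, Gamma_yyy = 0.000000; k4 = (-1.000000, 0.750000, 0.000000, 0.000000)
  Y <- Y + (h/6)(k1 + 2k2 + 2k3 + k4): x = -0.5500, y = 1.0375, dx/dtau = -1.0000, dy/dtau = 0.7500
step 2:
  k1: at (x, y) = (-0.550000, 1.037500), (dx/dtau, dy/dtau) = (-1.000000, 0.750000); Gamma_xxx = 0.000000, Gamma_xxy = 0.000000, Gamma_xyy = 0.000000, Gamma_yxx = 0.000000, Gamma_yxy = 0.000000, Gamma_yyy = 0.000000; k1 = (-1.000000, 0.750000, 0.000000, 0.000000)
  k2: at (x, y) = (-0.575000, 1.056250), (dx/dtau, dy/dtau) = (-1.000000, 0.750000); Gamma_xxx = 0.000000, Gamma_xxy = 0.000000, Gamma_xyy = 0.000000, Gamma_yxx = 0.000000, Gamma_yxy = 0.000000, Gamma_yyy = 0.000000; k2 = (-1.000000, 0.750000, 0.000000, 0.000000)
  k3: at (x, y) = (-0.575000, 1.056250), (dx/dtau, dy/dtau) = (-1.000000, 0.750000); Gamma_xxx = 0.000000, Gamma_xxy = 0.000000, Gamma_xyy = 0.000000, Gamma_yxx = 0.000000, Gamma_yxy = 0.000000, Gamma_yyy = 0.000000; k3 = (-1.000000, 0.750000, 0.000000, 0.000000)
  k4: at (x, y) = (-0.600000, 1.075000), (dx/dtau, dy/dtau) = (-1.000000, 0.750000); Gamma_xxx = 0.000000, Gamma_xxy = 0.000000, Gamma_xyy = 0.000000, Gamma_yxx = 0.000000, Gamma_yxy = 0.000000, Gamma_yyy = 0.000000; k4 = (-1.000000, 0.750000, 0.000000, 0.000000)
  Y <- Y + (h/6)(k1 + 2k2 + 2k3 + k4): x = -0.6000, y = 1.0750, dx/dtau = -1.0000, dy/dtau = 0.7500
step 3:
  k1: at (x, y) = (-0.600000, 1.075000), (dx/dtau, dy/dtau) = (-1.000000, 0.750000); Gamma_xxx = 0.000000, Gamma_xxy = 0.000000, Gamma_xyy = 0.000000, Gamma_yxx = 0.000000, Gamma_yxy = 0.000000, Gamma_yyy = 0.000000; k1 = (-1.000000, 0.750000, 0.000000, 0.000000)
  k2: at (x, y) = (-0.625000, 1.093750), (dx/dtau, dy/dtau) = (-1.000000, 0.750000); Gamma_xxx = 0.000000, Gamma_xxy = 0.000000, Gamma_xyy = 0.000000, Gamma_yxx = 0.000000, Gamma_yxy = 0.000000, Gamma_yyy = 0.000000; k2 = (-1.000000, 0.750000, 0.000000, 0.000000)
  k3: at (x, y) = (-0.625000, 1.093750), (dx/dtau, dy/dtau) = (-1.000000, 0.750000); Gamma_xxx = 0.000000, Gamma_xxy = 0.000000, Gamma_xyy = 0.000000, Gamma_yxx = 0.000000, Gamma_yxy = 0.000000, Gamma_yyy = 0.000000; k3 = (-1.000000, 0.750000, 0.000000, 0.000000)
  k4: at (x, y) = (-0.650000, 1.112500), (dx/dtau, dy/dtau) = (-1.000000, 0.750000); Gamma_xxx = 0.000000, Gamma_xxy = 0.000000, Gamma_xyy = 0.000000, Gamma_yxx = 0.000000, Gamma_yxy = 0.000000, Gamma_yyy = 0.000000; k4 = (-1.000000, 0.750000, 0.000000, 0.000000)
  Y <- Y + (h/6)(k1 + 2k2 + 2k3 + k4): x = -0.6500, y = 1.1125, dx/dtau = -1.0000, dy/dtau = 0.7500


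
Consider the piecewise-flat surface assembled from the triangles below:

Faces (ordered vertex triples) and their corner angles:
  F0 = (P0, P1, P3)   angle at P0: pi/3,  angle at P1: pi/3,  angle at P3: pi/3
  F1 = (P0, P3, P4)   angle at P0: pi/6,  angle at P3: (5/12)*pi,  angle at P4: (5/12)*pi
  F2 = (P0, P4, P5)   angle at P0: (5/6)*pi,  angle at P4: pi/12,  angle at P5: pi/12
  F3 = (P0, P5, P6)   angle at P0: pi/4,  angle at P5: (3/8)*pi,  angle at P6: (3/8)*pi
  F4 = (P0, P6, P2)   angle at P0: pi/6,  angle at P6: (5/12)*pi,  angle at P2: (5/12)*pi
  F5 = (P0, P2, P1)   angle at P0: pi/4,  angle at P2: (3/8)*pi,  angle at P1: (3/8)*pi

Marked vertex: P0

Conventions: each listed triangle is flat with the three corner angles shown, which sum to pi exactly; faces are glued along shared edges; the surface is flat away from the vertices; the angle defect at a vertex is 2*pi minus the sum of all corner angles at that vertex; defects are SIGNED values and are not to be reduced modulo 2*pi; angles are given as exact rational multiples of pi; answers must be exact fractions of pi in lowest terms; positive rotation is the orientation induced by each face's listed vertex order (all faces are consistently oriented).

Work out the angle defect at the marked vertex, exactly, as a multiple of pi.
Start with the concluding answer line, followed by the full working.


Answer: defect(P0) = 0

Sum of corner angles at P0: 2*pi
defect = 2*pi - 2*pi


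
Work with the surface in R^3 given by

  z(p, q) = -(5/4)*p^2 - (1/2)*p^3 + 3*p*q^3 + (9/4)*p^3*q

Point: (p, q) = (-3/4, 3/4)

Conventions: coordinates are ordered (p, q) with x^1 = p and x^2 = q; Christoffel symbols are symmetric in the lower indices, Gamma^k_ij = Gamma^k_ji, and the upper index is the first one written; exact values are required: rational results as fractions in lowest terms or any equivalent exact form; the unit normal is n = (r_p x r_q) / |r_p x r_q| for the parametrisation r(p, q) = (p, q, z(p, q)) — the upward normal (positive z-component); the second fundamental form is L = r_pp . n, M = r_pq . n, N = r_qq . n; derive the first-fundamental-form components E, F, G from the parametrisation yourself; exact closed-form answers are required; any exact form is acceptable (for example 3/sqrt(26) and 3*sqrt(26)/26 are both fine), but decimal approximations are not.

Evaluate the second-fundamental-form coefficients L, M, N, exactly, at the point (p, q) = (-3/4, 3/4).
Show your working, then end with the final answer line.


z_p = 1317/256, z_q = -1215/256, z_pp = -251/32, z_pq = 567/64, z_qq = -81/8
E = 1800025/65536, F = -1600155/65536, G = 1541761/65536; answer radicand W^2 = 1638125/32768
unnormalised second-form numerators: l = -251/32, m = 567/64, n = -81/8; L = l/sqrt(1638125/32768), and similarly M = m/sqrt(W^2), N = n/sqrt(W^2)

Answer: L = -1004*sqrt(5242)/65525, M = 1134*sqrt(5242)/65525, N = -1296*sqrt(5242)/65525


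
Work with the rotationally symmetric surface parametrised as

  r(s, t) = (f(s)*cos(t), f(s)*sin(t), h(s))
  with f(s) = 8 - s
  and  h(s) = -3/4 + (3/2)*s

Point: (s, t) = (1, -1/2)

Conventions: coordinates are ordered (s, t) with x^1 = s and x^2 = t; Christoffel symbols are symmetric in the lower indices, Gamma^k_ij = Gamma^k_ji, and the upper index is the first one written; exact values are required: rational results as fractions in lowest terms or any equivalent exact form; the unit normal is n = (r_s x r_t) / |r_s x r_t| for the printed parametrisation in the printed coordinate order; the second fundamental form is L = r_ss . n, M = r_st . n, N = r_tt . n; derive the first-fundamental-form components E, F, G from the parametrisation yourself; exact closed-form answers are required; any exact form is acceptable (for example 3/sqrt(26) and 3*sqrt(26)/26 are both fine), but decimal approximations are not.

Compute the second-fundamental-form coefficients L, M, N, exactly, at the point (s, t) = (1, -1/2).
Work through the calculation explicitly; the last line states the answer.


f = 7, f' = -1, f'' = 0, h' = 3/2, h'' = 0
E = 13/4, F = 0, G = 49; answer radicand W^2 = 13/4
unnormalised second-form numerators: l = 0, m = 0, n = 21/2; L = l/sqrt(13/4), and similarly M = m/sqrt(W^2), N = n/sqrt(W^2)

Answer: L = 0, M = 0, N = 21*sqrt(13)/13


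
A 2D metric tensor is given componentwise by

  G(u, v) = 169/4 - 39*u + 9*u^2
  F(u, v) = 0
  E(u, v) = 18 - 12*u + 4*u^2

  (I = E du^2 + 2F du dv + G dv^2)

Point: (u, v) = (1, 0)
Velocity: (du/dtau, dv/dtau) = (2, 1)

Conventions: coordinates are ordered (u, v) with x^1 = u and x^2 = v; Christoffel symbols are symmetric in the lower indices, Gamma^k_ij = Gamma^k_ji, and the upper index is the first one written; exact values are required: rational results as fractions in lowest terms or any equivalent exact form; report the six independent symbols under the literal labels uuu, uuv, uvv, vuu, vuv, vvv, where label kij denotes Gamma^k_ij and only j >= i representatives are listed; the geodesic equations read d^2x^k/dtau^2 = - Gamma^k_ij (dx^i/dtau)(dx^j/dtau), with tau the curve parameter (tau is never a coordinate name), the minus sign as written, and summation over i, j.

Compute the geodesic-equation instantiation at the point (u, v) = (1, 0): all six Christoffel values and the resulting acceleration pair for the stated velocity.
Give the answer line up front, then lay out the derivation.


Answer: Gamma_uuu = -1/5, Gamma_uuv = 0, Gamma_uvv = 21/20, Gamma_vuu = 0, Gamma_vuv = -6/7, Gamma_vvv = 0; accelerations (d^2u/dtau^2, d^2v/dtau^2) = (-1/4, 24/7)

E = 10, F = 0, G = 49/4 at the point
E_u = -4, E_v = 0, F_u = 0, F_v = 0, G_u = -21, G_v = 0
EG - F^2 = 245/2;  g^inv = (2/245) * [[49/4, 0], [0, 10]]
first-kind symbols [ij,l] = (1/2)(d_i g_jl + d_j g_il - d_l g_ij): [uu,u] = E_u/2 = -2, [uu,v] = F_u - E_v/2 = 0, [uv,u] = E_v/2 = 0, [uv,v] = G_u/2 = -21/2, [vv,u] = F_v - G_u/2 = 21/2, [vv,v] = G_v/2 = 0
Gamma^u_ij = (G*[ij,u] - F*[ij,v])/(EG - F^2), Gamma^v_ij = (E*[ij,v] - F*[ij,u])/(EG - F^2)
Gamma_uuu = -1/5, Gamma_uuv = 0, Gamma_uvv = 21/20, Gamma_vuu = 0, Gamma_vuv = -6/7, Gamma_vvv = 0
d^2u/dtau^2 = -(Gamma_uuu*(2)^2 + 2*Gamma_uuv*(2)*(1) + Gamma_uvv*(1)^2) = -1/4
d^2v/dtau^2 = -(Gamma_vuu*(2)^2 + 2*Gamma_vuv*(2)*(1) + Gamma_vvv*(1)^2) = 24/7


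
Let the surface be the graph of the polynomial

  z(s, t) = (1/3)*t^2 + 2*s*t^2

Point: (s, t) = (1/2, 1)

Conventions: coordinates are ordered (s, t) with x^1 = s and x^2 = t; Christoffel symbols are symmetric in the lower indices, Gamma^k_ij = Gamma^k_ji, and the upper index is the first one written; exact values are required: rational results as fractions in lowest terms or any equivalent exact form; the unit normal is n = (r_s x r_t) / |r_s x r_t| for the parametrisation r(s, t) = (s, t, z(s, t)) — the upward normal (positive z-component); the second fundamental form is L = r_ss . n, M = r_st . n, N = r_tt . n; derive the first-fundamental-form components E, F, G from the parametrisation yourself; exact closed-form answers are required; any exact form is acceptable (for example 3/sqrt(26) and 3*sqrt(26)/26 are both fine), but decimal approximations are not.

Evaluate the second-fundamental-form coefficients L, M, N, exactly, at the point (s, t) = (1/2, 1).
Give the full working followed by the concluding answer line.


z_s = 2, z_t = 8/3, z_ss = 0, z_st = 4, z_tt = 8/3
E = 5, F = 16/3, G = 73/9; answer radicand W^2 = 109/9
unnormalised second-form numerators: l = 0, m = 4, n = 8/3; L = l/sqrt(109/9), and similarly M = m/sqrt(W^2), N = n/sqrt(W^2)

Answer: L = 0, M = 12*sqrt(109)/109, N = 8*sqrt(109)/109


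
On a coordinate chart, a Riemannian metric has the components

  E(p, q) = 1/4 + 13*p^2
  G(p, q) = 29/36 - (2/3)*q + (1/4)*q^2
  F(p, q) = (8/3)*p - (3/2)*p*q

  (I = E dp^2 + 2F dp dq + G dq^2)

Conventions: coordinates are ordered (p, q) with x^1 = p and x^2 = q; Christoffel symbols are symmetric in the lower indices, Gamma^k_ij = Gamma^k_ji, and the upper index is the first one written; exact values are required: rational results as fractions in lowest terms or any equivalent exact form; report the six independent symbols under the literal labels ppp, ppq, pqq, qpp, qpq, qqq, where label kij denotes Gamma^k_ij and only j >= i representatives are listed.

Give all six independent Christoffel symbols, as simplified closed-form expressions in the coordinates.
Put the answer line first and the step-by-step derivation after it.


Answer: Gamma_ppp = (144*p*q^2 - 96*p*q + 484*p)/(144*p^2*q^2 - 96*p^2*q + 484*p^2 + 9*q^2 - 24*q + 29), Gamma_ppq = 0, Gamma_pqq = (-24*p*q - 46*p)/(144*p^2*q^2 - 96*p^2*q + 484*p^2 + 9*q^2 - 24*q + 29), Gamma_qpp = (96 - 54*q)/(144*p^2*q^2 - 96*p^2*q + 484*p^2 + 9*q^2 - 24*q + 29), Gamma_qpq = 0, Gamma_qqq = (144*p^2*q - 48*p^2 + 9*q - 12)/(144*p^2*q^2 - 96*p^2*q + 484*p^2 + 9*q^2 - 24*q + 29)

E = 1/4 + 13*p^2; F = (8/3)*p - (3/2)*p*q; G = 29/36 - (2/3)*q + (1/4)*q^2
Gamma^k_ij = (1/2) g^{kl} (d_i g_jl + d_j g_il - d_l g_ij), with g^inv = (1/(EG-F^2)) [[G, -F], [-F, E]]
first partials: E_p = 26*p, E_q = 0, F_p = 8/3 - (3/2)*q, F_q = -(3/2)*p, G_p = 0, G_q = -2/3 + (1/2)*q
D = EG - F^2 = 29/144 - (1/6)*q + (1/16)*q^2 + (121/36)*p^2 - (2/3)*p^2*q + p^2*q^2
expanded: Gamma^p_pp = (G E_p - 2F F_p + F E_q)/(2D), Gamma^p_pq = (G E_q - F G_p)/(2D), Gamma^p_qq = (2G F_q - G G_p - F G_q)/(2D), Gamma^q_pp = (2E F_p - E E_q - F E_p)/(2D), Gamma^q_pq = (E G_p - F E_q)/(2D), Gamma^q_qq = (E G_q - 2F F_q + F G_p)/(2D); substitute and cancel common factors


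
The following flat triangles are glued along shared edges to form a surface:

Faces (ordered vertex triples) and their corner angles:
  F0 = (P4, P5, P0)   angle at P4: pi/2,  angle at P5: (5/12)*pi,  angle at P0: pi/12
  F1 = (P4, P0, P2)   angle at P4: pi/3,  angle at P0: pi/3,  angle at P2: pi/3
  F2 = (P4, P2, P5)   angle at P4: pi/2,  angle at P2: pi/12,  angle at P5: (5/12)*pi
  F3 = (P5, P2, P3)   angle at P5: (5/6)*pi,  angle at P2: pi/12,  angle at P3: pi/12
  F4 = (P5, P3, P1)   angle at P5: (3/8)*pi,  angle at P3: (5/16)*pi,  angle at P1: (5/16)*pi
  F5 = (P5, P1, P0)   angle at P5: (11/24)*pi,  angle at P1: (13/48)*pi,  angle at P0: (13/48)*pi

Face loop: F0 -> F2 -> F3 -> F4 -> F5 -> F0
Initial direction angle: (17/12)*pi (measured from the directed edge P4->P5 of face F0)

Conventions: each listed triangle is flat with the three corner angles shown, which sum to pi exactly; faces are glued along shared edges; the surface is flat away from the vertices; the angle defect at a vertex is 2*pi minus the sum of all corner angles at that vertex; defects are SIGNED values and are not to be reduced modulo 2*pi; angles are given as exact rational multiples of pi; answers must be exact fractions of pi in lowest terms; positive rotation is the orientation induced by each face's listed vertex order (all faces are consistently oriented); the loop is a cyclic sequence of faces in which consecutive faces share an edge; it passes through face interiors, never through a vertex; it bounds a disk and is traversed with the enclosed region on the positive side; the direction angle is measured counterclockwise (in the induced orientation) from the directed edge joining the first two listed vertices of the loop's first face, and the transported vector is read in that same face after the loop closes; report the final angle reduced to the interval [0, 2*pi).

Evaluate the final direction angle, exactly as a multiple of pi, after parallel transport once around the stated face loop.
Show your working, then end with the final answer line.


enclosed vertex P5: corner angles sum to (5/2)*pi, defect = 2*pi - (5/2)*pi = -pi/2
the rotation equals the total enclosed defect, so the final angle is initial + defects (mod 2*pi)
final angle = (17/12)*pi - pi/2 = (11/12)*pi (mod 2*pi)

Answer: final direction angle = (11/12)*pi


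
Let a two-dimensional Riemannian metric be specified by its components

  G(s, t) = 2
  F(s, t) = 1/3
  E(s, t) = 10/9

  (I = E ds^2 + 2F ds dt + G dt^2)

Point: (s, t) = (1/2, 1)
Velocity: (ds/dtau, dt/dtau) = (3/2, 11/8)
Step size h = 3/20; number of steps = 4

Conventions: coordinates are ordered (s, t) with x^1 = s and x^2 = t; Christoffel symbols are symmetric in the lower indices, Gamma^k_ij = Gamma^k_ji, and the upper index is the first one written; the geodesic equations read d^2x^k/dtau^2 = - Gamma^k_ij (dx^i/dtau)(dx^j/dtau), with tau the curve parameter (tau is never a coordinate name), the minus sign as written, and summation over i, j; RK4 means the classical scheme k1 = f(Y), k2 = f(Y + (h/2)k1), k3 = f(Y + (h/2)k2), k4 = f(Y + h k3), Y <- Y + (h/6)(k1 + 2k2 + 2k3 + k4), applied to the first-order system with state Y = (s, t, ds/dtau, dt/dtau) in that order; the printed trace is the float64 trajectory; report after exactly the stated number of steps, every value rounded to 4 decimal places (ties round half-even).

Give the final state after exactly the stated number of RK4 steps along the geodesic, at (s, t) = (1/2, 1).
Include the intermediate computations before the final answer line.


f(Y) = (ds/dtau, dt/dtau, -Gamma^s_ij Y'^i Y'^j, -Gamma^t_ij Y'^i Y'^j) with the Gammas evaluated at the stage position; h = 0.150000; intermediate values shown to 6 dp
step 0: s = 0.5000, t = 1.0000, ds/dtau = 1.5000, dt/dtau = 1.3750
step 1:
  k1: at (s, t) = (0.500000, 1.000000), (ds/dtau, dt/dtau) = (1.500000, 1.375000); Gamma_sss = 0.000000, Gamma_sst = 0.000000, Gamma_stt = 0.000000, Gamma_tss = 0.000000, Gamma_tst = 0.000000, Gamma_ttt = 0.000000; k1 = (1.500000, 1.375000, 0.000000, 0.000000)
  k2: at (s, t) = (0.612500, 1.103125), (ds/dtau, dt/dtau) = (1.500000, 1.375000); Gamma_sss = 0.000000, Gamma_sst = 0.000000, Gamma_stt = 0.000000, Gamma_tss = 0.000000, Gamma_tst = 0.000000, Gamma_ttt = 0.000000; k2 = (1.500000, 1.375000, 0.000000, 0.000000)
  k3: at (s, t) = (0.612500, 1.103125), (ds/dtau, dt/dtau) = (1.500000, 1.375000); Gamma_sss = 0.000000, Gamma_sst = 0.000000, Gamma_stt = 0.000000, Gamma_tss = 0.000000, Gamma_tst = 0.000000, Gamma_ttt = 0.000000; k3 = (1.500000, 1.375000, 0.000000, 0.000000)
  k4: at (s, t) = (0.725000, 1.206250), (ds/dtau, dt/dtau) = (1.500000, 1.375000); Gamma_sss = 0.000000, Gamma_sst = 0.000000, Gamma_stt = 0.000000, Gamma_tss = 0.000000, Gamma_tst = 0.000000, Gamma_ttt = 0.000000; k4 = (1.500000, 1.375000, 0.000000, 0.000000)
  Y <- Y + (h/6)(k1 + 2k2 + 2k3 + k4): s = 0.7250, t = 1.2063, ds/dtau = 1.5000, dt/dtau = 1.3750
step 2:
  k1: at (s, t) = (0.725000, 1.206250), (ds/dtau, dt/dtau) = (1.500000, 1.375000); Gamma_sss = 0.000000, Gamma_sst = 0.000000, Gamma_stt = 0.000000, Gamma_tss = 0.000000, Gamma_tst = 0.000000, Gamma_ttt = 0.000000; k1 = (1.500000, 1.375000, 0.000000, 0.000000)
  k2: at (s, t) = (0.837500, 1.309375), (ds/dtau, dt/dtau) = (1.500000, 1.375000); Gamma_sss = 0.000000, Gamma_sst = 0.000000, Gamma_stt = 0.000000, Gamma_tss = 0.000000, Gamma_tst = 0.000000, Gamma_ttt = 0.000000; k2 = (1.500000, 1.375000, 0.000000, 0.000000)
  k3: at (s, t) = (0.837500, 1.309375), (ds/dtau, dt/dtau) = (1.500000, 1.375000); Gamma_sss = 0.000000, Gamma_sst = 0.000000, Gamma_stt = 0.000000, Gamma_tss = 0.000000, Gamma_tst = 0.000000, Gamma_ttt = 0.000000; k3 = (1.500000, 1.375000, 0.000000, 0.000000)
  k4: at (s, t) = (0.950000, 1.412500), (ds/dtau, dt/dtau) = (1.500000, 1.375000); Gamma_sss = 0.000000, Gamma_sst = 0.000000, Gamma_stt = 0.000000, Gamma_tss = 0.000000, Gamma_tst = 0.000000, Gamma_ttt = 0.000000; k4 = (1.500000, 1.375000, 0.000000, 0.000000)
  Y <- Y + (h/6)(k1 + 2k2 + 2k3 + k4): s = 0.9500, t = 1.4125, ds/dtau = 1.5000, dt/dtau = 1.3750
step 3:
  k1: at (s, t) = (0.950000, 1.412500), (ds/dtau, dt/dtau) = (1.500000, 1.375000); Gamma_sss = 0.000000, Gamma_sst = 0.000000, Gamma_stt = 0.000000, Gamma_tss = 0.000000, Gamma_tst = 0.000000, Gamma_ttt = 0.000000; k1 = (1.500000, 1.375000, 0.000000, 0.000000)
  k2: at (s, t) = (1.062500, 1.515625), (ds/dtau, dt/dtau) = (1.500000, 1.375000); Gamma_sss = 0.000000, Gamma_sst = 0.000000, Gamma_stt = 0.000000, Gamma_tss = 0.000000, Gamma_tst = 0.000000, Gamma_ttt = 0.000000; k2 = (1.500000, 1.375000, 0.000000, 0.000000)
  k3: at (s, t) = (1.062500, 1.515625), (ds/dtau, dt/dtau) = (1.500000, 1.375000); Gamma_sss = 0.000000, Gamma_sst = 0.000000, Gamma_stt = 0.000000, Gamma_tss = 0.000000, Gamma_tst = 0.000000, Gamma_ttt = 0.000000; k3 = (1.500000, 1.375000, 0.000000, 0.000000)
  k4: at (s, t) = (1.175000, 1.618750), (ds/dtau, dt/dtau) = (1.500000, 1.375000); Gamma_sss = 0.000000, Gamma_sst = 0.000000, Gamma_stt = 0.000000, Gamma_tss = 0.000000, Gamma_tst = 0.000000, Gamma_ttt = 0.000000; k4 = (1.500000, 1.375000, 0.000000, 0.000000)
  Y <- Y + (h/6)(k1 + 2k2 + 2k3 + k4): s = 1.1750, t = 1.6188, ds/dtau = 1.5000, dt/dtau = 1.3750
step 4:
  k1: at (s, t) = (1.175000, 1.618750), (ds/dtau, dt/dtau) = (1.500000, 1.375000); Gamma_sss = 0.000000, Gamma_sst = 0.000000, Gamma_stt = 0.000000, Gamma_tss = 0.000000, Gamma_tst = 0.000000, Gamma_ttt = 0.000000; k1 = (1.500000, 1.375000, 0.000000, 0.000000)
  k2: at (s, t) = (1.287500, 1.721875), (ds/dtau, dt/dtau) = (1.500000, 1.375000); Gamma_sss = 0.000000, Gamma_sst = 0.000000, Gamma_stt = 0.000000, Gamma_tss = 0.000000, Gamma_tst = 0.000000, Gamma_ttt = 0.000000; k2 = (1.500000, 1.375000, 0.000000, 0.000000)
  k3: at (s, t) = (1.287500, 1.721875), (ds/dtau, dt/dtau) = (1.500000, 1.375000); Gamma_sss = 0.000000, Gamma_sst = 0.000000, Gamma_stt = 0.000000, Gamma_tss = 0.000000, Gamma_tst = 0.000000, Gamma_ttt = 0.000000; k3 = (1.500000, 1.375000, 0.000000, 0.000000)
  k4: at (s, t) = (1.400000, 1.825000), (ds/dtau, dt/dtau) = (1.500000, 1.375000); Gamma_sss = 0.000000, Gamma_sst = 0.000000, Gamma_stt = 0.000000, Gamma_tss = 0.000000, Gamma_tst = 0.000000, Gamma_ttt = 0.000000; k4 = (1.500000, 1.375000, 0.000000, 0.000000)
  Y <- Y + (h/6)(k1 + 2k2 + 2k3 + k4): s = 1.4000, t = 1.8250, ds/dtau = 1.5000, dt/dtau = 1.3750

Answer: s = 1.4000, t = 1.8250, ds/dtau = 1.5000, dt/dtau = 1.3750
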